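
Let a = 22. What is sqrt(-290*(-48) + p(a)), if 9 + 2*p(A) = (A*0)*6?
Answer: sqrt(55662)/2 ≈ 117.96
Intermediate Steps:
p(A) = -9/2 (p(A) = -9/2 + ((A*0)*6)/2 = -9/2 + (0*6)/2 = -9/2 + (1/2)*0 = -9/2 + 0 = -9/2)
sqrt(-290*(-48) + p(a)) = sqrt(-290*(-48) - 9/2) = sqrt(13920 - 9/2) = sqrt(27831/2) = sqrt(55662)/2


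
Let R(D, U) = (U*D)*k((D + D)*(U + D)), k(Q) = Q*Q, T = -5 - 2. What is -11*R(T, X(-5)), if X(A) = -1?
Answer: -965888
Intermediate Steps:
T = -7
k(Q) = Q²
R(D, U) = 4*U*D³*(D + U)² (R(D, U) = (U*D)*((D + D)*(U + D))² = (D*U)*((2*D)*(D + U))² = (D*U)*(2*D*(D + U))² = (D*U)*(4*D²*(D + U)²) = 4*U*D³*(D + U)²)
-11*R(T, X(-5)) = -44*(-1)*(-7)³*(-7 - 1)² = -44*(-1)*(-343)*(-8)² = -44*(-1)*(-343)*64 = -11*87808 = -965888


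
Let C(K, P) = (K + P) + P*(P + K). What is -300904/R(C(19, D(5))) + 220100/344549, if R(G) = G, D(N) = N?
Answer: -12955559737/6201882 ≈ -2089.0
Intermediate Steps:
C(K, P) = K + P + P*(K + P) (C(K, P) = (K + P) + P*(K + P) = K + P + P*(K + P))
-300904/R(C(19, D(5))) + 220100/344549 = -300904/(19 + 5 + 5² + 19*5) + 220100/344549 = -300904/(19 + 5 + 25 + 95) + 220100*(1/344549) = -300904/144 + 220100/344549 = -300904*1/144 + 220100/344549 = -37613/18 + 220100/344549 = -12955559737/6201882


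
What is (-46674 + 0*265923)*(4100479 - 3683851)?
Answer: -19445695272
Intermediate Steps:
(-46674 + 0*265923)*(4100479 - 3683851) = (-46674 + 0)*416628 = -46674*416628 = -19445695272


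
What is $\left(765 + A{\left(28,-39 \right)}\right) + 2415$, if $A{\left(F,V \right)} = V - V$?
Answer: $3180$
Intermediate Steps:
$A{\left(F,V \right)} = 0$
$\left(765 + A{\left(28,-39 \right)}\right) + 2415 = \left(765 + 0\right) + 2415 = 765 + 2415 = 3180$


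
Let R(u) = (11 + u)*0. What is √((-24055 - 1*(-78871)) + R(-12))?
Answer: 4*√3426 ≈ 234.13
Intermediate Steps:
R(u) = 0
√((-24055 - 1*(-78871)) + R(-12)) = √((-24055 - 1*(-78871)) + 0) = √((-24055 + 78871) + 0) = √(54816 + 0) = √54816 = 4*√3426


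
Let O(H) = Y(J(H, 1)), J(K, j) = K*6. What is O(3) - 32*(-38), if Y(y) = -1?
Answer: 1215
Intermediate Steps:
J(K, j) = 6*K
O(H) = -1
O(3) - 32*(-38) = -1 - 32*(-38) = -1 + 1216 = 1215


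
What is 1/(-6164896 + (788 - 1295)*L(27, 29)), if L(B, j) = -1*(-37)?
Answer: -1/6183655 ≈ -1.6172e-7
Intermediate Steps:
L(B, j) = 37
1/(-6164896 + (788 - 1295)*L(27, 29)) = 1/(-6164896 + (788 - 1295)*37) = 1/(-6164896 - 507*37) = 1/(-6164896 - 18759) = 1/(-6183655) = -1/6183655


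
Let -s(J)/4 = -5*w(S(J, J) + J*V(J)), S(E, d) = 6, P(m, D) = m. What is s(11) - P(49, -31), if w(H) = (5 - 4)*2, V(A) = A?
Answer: -9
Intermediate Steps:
w(H) = 2 (w(H) = 1*2 = 2)
s(J) = 40 (s(J) = -(-20)*2 = -4*(-10) = 40)
s(11) - P(49, -31) = 40 - 1*49 = 40 - 49 = -9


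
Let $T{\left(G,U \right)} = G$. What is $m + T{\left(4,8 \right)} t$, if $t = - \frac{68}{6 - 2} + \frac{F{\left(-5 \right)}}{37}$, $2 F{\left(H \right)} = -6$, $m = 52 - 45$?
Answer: $- \frac{2269}{37} \approx -61.324$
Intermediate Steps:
$m = 7$ ($m = 52 - 45 = 7$)
$F{\left(H \right)} = -3$ ($F{\left(H \right)} = \frac{1}{2} \left(-6\right) = -3$)
$t = - \frac{632}{37}$ ($t = - \frac{68}{6 - 2} - \frac{3}{37} = - \frac{68}{4} - \frac{3}{37} = \left(-68\right) \frac{1}{4} - \frac{3}{37} = -17 - \frac{3}{37} = - \frac{632}{37} \approx -17.081$)
$m + T{\left(4,8 \right)} t = 7 + 4 \left(- \frac{632}{37}\right) = 7 - \frac{2528}{37} = - \frac{2269}{37}$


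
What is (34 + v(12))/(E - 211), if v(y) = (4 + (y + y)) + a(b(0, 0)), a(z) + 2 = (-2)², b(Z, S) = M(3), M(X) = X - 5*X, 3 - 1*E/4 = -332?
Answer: 64/1129 ≈ 0.056687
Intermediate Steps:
E = 1340 (E = 12 - 4*(-332) = 12 + 1328 = 1340)
M(X) = -4*X
b(Z, S) = -12 (b(Z, S) = -4*3 = -12)
a(z) = 2 (a(z) = -2 + (-2)² = -2 + 4 = 2)
v(y) = 6 + 2*y (v(y) = (4 + (y + y)) + 2 = (4 + 2*y) + 2 = 6 + 2*y)
(34 + v(12))/(E - 211) = (34 + (6 + 2*12))/(1340 - 211) = (34 + (6 + 24))/1129 = (34 + 30)*(1/1129) = 64*(1/1129) = 64/1129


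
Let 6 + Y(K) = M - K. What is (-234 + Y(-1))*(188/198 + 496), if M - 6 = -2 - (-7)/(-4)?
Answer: -23295253/198 ≈ -1.1765e+5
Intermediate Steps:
M = 9/4 (M = 6 + (-2 - (-7)/(-4)) = 6 + (-2 - (-7)*(-1)/4) = 6 + (-2 - 1*7/4) = 6 + (-2 - 7/4) = 6 - 15/4 = 9/4 ≈ 2.2500)
Y(K) = -15/4 - K (Y(K) = -6 + (9/4 - K) = -15/4 - K)
(-234 + Y(-1))*(188/198 + 496) = (-234 + (-15/4 - 1*(-1)))*(188/198 + 496) = (-234 + (-15/4 + 1))*(188*(1/198) + 496) = (-234 - 11/4)*(94/99 + 496) = -947/4*49198/99 = -23295253/198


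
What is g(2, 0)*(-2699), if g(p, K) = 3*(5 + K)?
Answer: -40485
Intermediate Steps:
g(p, K) = 15 + 3*K
g(2, 0)*(-2699) = (15 + 3*0)*(-2699) = (15 + 0)*(-2699) = 15*(-2699) = -40485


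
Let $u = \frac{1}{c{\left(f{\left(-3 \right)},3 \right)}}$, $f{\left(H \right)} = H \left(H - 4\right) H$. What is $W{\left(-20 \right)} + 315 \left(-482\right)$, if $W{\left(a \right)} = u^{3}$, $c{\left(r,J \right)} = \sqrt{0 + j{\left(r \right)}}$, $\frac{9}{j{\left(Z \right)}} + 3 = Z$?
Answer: $-151830 + \frac{22 i \sqrt{66}}{9} \approx -1.5183 \cdot 10^{5} + 19.859 i$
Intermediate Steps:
$j{\left(Z \right)} = \frac{9}{-3 + Z}$
$f{\left(H \right)} = H^{2} \left(-4 + H\right)$ ($f{\left(H \right)} = H \left(-4 + H\right) H = H^{2} \left(-4 + H\right)$)
$c{\left(r,J \right)} = 3 \sqrt{\frac{1}{-3 + r}}$ ($c{\left(r,J \right)} = \sqrt{0 + \frac{9}{-3 + r}} = \sqrt{\frac{9}{-3 + r}} = 3 \sqrt{\frac{1}{-3 + r}}$)
$u = - \frac{i \sqrt{66}}{3}$ ($u = \frac{1}{3 \sqrt{\frac{1}{-3 + \left(-3\right)^{2} \left(-4 - 3\right)}}} = \frac{1}{3 \sqrt{\frac{1}{-3 + 9 \left(-7\right)}}} = \frac{1}{3 \sqrt{\frac{1}{-3 - 63}}} = \frac{1}{3 \sqrt{\frac{1}{-66}}} = \frac{1}{3 \sqrt{- \frac{1}{66}}} = \frac{1}{3 \frac{i \sqrt{66}}{66}} = \frac{1}{\frac{1}{22} i \sqrt{66}} = - \frac{i \sqrt{66}}{3} \approx - 2.708 i$)
$W{\left(a \right)} = \frac{22 i \sqrt{66}}{9}$ ($W{\left(a \right)} = \left(- \frac{i \sqrt{66}}{3}\right)^{3} = \frac{22 i \sqrt{66}}{9}$)
$W{\left(-20 \right)} + 315 \left(-482\right) = \frac{22 i \sqrt{66}}{9} + 315 \left(-482\right) = \frac{22 i \sqrt{66}}{9} - 151830 = -151830 + \frac{22 i \sqrt{66}}{9}$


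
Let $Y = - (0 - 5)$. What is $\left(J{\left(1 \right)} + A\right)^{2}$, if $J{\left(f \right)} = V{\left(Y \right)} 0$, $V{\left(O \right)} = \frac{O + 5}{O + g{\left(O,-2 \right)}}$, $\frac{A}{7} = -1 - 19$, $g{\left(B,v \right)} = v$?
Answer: $19600$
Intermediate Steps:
$A = -140$ ($A = 7 \left(-1 - 19\right) = 7 \left(-20\right) = -140$)
$Y = 5$ ($Y = \left(-1\right) \left(-5\right) = 5$)
$V{\left(O \right)} = \frac{5 + O}{-2 + O}$ ($V{\left(O \right)} = \frac{O + 5}{O - 2} = \frac{5 + O}{-2 + O}$)
$J{\left(f \right)} = 0$ ($J{\left(f \right)} = \frac{5 + 5}{-2 + 5} \cdot 0 = \frac{1}{3} \cdot 10 \cdot 0 = \frac{10}{3} \cdot 0 = 0$)
$\left(J{\left(1 \right)} + A\right)^{2} = \left(0 - 140\right)^{2} = \left(-140\right)^{2} = 19600$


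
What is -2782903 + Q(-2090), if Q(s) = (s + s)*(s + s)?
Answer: 14689497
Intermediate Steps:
Q(s) = 4*s² (Q(s) = (2*s)*(2*s) = 4*s²)
-2782903 + Q(-2090) = -2782903 + 4*(-2090)² = -2782903 + 4*4368100 = -2782903 + 17472400 = 14689497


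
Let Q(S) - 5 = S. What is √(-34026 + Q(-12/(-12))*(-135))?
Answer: 2*I*√8709 ≈ 186.64*I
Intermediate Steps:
Q(S) = 5 + S
√(-34026 + Q(-12/(-12))*(-135)) = √(-34026 + (5 - 12/(-12))*(-135)) = √(-34026 + (5 - 12*(-1/12))*(-135)) = √(-34026 + (5 + 1)*(-135)) = √(-34026 + 6*(-135)) = √(-34026 - 810) = √(-34836) = 2*I*√8709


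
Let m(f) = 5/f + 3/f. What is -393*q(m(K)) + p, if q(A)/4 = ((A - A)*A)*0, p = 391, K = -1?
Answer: 391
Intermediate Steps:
m(f) = 8/f
q(A) = 0 (q(A) = 4*(((A - A)*A)*0) = 4*((0*A)*0) = 4*(0*0) = 4*0 = 0)
-393*q(m(K)) + p = -393*0 + 391 = 0 + 391 = 391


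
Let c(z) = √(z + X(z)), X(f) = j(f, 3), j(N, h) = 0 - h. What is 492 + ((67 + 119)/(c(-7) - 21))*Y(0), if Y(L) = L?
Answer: 492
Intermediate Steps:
j(N, h) = -h
X(f) = -3 (X(f) = -1*3 = -3)
c(z) = √(-3 + z) (c(z) = √(z - 3) = √(-3 + z))
492 + ((67 + 119)/(c(-7) - 21))*Y(0) = 492 + ((67 + 119)/(√(-3 - 7) - 21))*0 = 492 + (186/(√(-10) - 21))*0 = 492 + (186/(I*√10 - 21))*0 = 492 + (186/(-21 + I*√10))*0 = 492 + 0 = 492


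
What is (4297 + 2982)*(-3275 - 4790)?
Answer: -58705135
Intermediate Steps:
(4297 + 2982)*(-3275 - 4790) = 7279*(-8065) = -58705135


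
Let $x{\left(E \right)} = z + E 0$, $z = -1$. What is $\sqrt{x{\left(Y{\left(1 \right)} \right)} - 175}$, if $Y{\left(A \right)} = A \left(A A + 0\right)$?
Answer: $4 i \sqrt{11} \approx 13.266 i$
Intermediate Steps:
$Y{\left(A \right)} = A^{3}$ ($Y{\left(A \right)} = A \left(A^{2} + 0\right) = A A^{2} = A^{3}$)
$x{\left(E \right)} = -1$ ($x{\left(E \right)} = -1 + E 0 = -1 + 0 = -1$)
$\sqrt{x{\left(Y{\left(1 \right)} \right)} - 175} = \sqrt{-1 - 175} = \sqrt{-176} = 4 i \sqrt{11}$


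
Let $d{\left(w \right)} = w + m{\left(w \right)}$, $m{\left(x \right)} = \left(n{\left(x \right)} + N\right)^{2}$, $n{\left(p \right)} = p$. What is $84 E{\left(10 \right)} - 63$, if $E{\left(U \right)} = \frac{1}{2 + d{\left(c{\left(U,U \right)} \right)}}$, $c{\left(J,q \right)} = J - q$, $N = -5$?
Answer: $- \frac{539}{9} \approx -59.889$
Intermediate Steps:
$m{\left(x \right)} = \left(-5 + x\right)^{2}$ ($m{\left(x \right)} = \left(x - 5\right)^{2} = \left(-5 + x\right)^{2}$)
$d{\left(w \right)} = w + \left(-5 + w\right)^{2}$
$E{\left(U \right)} = \frac{1}{27}$ ($E{\left(U \right)} = \frac{1}{2 + \left(\left(U - U\right) + \left(-5 + \left(U - U\right)\right)^{2}\right)} = \frac{1}{2 + \left(0 + \left(-5 + 0\right)^{2}\right)} = \frac{1}{2 + \left(0 + \left(-5\right)^{2}\right)} = \frac{1}{2 + \left(0 + 25\right)} = \frac{1}{2 + 25} = \frac{1}{27}$)
$84 E{\left(10 \right)} - 63 = 84 \cdot \frac{1}{27} - 63 = \frac{28}{9} - 63 = - \frac{539}{9}$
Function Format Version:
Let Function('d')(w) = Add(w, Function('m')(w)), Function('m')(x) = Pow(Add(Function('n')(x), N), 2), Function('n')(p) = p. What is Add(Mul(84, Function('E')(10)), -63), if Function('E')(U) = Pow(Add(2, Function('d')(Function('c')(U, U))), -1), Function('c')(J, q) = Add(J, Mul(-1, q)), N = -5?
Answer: Rational(-539, 9) ≈ -59.889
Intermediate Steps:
Function('m')(x) = Pow(Add(-5, x), 2) (Function('m')(x) = Pow(Add(x, -5), 2) = Pow(Add(-5, x), 2))
Function('d')(w) = Add(w, Pow(Add(-5, w), 2))
Function('E')(U) = Rational(1, 27) (Function('E')(U) = Pow(Add(2, Add(Add(U, Mul(-1, U)), Pow(Add(-5, Add(U, Mul(-1, U))), 2))), -1) = Pow(Add(2, Add(0, Pow(Add(-5, 0), 2))), -1) = Pow(Add(2, Add(0, Pow(-5, 2))), -1) = Pow(Add(2, Add(0, 25)), -1) = Pow(Add(2, 25), -1) = Pow(27, -1) = Rational(1, 27))
Add(Mul(84, Function('E')(10)), -63) = Add(Mul(84, Rational(1, 27)), -63) = Add(Rational(28, 9), -63) = Rational(-539, 9)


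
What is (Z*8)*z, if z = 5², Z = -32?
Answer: -6400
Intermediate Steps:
z = 25
(Z*8)*z = -32*8*25 = -256*25 = -6400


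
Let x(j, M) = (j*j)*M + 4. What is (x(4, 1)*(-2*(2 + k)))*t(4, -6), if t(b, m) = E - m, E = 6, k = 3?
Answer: -2400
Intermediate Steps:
x(j, M) = 4 + M*j² (x(j, M) = j²*M + 4 = M*j² + 4 = 4 + M*j²)
t(b, m) = 6 - m
(x(4, 1)*(-2*(2 + k)))*t(4, -6) = ((4 + 1*4²)*(-2*(2 + 3)))*(6 - 1*(-6)) = ((4 + 1*16)*(-2*5))*(6 + 6) = ((4 + 16)*(-10))*12 = (20*(-10))*12 = -200*12 = -2400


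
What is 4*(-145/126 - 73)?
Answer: -18686/63 ≈ -296.60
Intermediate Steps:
4*(-145/126 - 73) = 4*(-9343/126) = -18686/63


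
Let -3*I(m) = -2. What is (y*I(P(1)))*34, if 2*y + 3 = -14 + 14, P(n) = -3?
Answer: -34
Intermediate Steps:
I(m) = ⅔ (I(m) = -⅓*(-2) = ⅔)
y = -3/2 (y = -3/2 + (-14 + 14)/2 = -3/2 + (½)*0 = -3/2 + 0 = -3/2 ≈ -1.5000)
(y*I(P(1)))*34 = -3/2*⅔*34 = -1*34 = -34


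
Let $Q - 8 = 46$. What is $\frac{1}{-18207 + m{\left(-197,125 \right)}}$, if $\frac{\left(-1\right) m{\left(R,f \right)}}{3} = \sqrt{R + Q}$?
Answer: $\frac{i}{3 \left(\sqrt{143} - 6069 i\right)} \approx -5.4924 \cdot 10^{-5} + 1.0822 \cdot 10^{-7} i$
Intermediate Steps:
$Q = 54$ ($Q = 8 + 46 = 54$)
$m{\left(R,f \right)} = - 3 \sqrt{54 + R}$ ($m{\left(R,f \right)} = - 3 \sqrt{R + 54} = - 3 \sqrt{54 + R}$)
$\frac{1}{-18207 + m{\left(-197,125 \right)}} = \frac{1}{-18207 - 3 \sqrt{54 - 197}} = \frac{1}{-18207 - 3 \sqrt{-143}} = \frac{1}{-18207 - 3 i \sqrt{143}}$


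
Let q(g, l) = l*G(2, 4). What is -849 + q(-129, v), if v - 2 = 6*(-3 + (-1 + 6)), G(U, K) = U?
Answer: -821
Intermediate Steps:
v = 14 (v = 2 + 6*(-3 + (-1 + 6)) = 2 + 6*(-3 + 5) = 2 + 6*2 = 2 + 12 = 14)
q(g, l) = 2*l (q(g, l) = l*2 = 2*l)
-849 + q(-129, v) = -849 + 2*14 = -849 + 28 = -821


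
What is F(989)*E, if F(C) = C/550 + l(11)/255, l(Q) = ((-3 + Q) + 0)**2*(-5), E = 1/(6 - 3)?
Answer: 15239/84150 ≈ 0.18109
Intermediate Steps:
E = 1/3 ≈ 0.33333
l(Q) = -5*(-3 + Q)**2 (l(Q) = (-3 + Q)**2*(-5) = -5*(-3 + Q)**2)
F(C) = -64/51 + C/550 (F(C) = C/550 - 5*(-3 + 11)**2/255 = C*(1/550) - 5*8**2*(1/255) = C/550 - 5*64*(1/255) = C/550 - 320*1/255 = C/550 - 64/51 = -64/51 + C/550)
F(989)*E = (-64/51 + (1/550)*989)*(1/3) = (-64/51 + 989/550)*(1/3) = (15239/28050)*(1/3) = 15239/84150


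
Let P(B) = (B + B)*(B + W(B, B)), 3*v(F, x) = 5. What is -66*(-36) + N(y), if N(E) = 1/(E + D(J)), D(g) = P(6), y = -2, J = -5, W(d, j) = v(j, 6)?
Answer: 213841/90 ≈ 2376.0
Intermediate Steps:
v(F, x) = 5/3 (v(F, x) = (1/3)*5 = 5/3)
W(d, j) = 5/3
P(B) = 2*B*(5/3 + B) (P(B) = (B + B)*(B + 5/3) = (2*B)*(5/3 + B) = 2*B*(5/3 + B))
D(g) = 92 (D(g) = (2/3)*6*(5 + 3*6) = (2/3)*6*(5 + 18) = (2/3)*6*23 = 92)
N(E) = 1/(92 + E) (N(E) = 1/(E + 92) = 1/(92 + E))
-66*(-36) + N(y) = -66*(-36) + 1/(92 - 2) = 2376 + 1/90 = 213841/90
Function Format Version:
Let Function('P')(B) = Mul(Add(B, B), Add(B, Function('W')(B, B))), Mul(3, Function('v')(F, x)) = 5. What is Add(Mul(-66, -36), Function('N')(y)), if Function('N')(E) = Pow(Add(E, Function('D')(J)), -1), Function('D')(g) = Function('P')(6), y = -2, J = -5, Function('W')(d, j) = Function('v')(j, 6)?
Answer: Rational(213841, 90) ≈ 2376.0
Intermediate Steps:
Function('v')(F, x) = Rational(5, 3) (Function('v')(F, x) = Mul(Rational(1, 3), 5) = Rational(5, 3))
Function('W')(d, j) = Rational(5, 3)
Function('P')(B) = Mul(2, B, Add(Rational(5, 3), B)) (Function('P')(B) = Mul(Add(B, B), Add(B, Rational(5, 3))) = Mul(Mul(2, B), Add(Rational(5, 3), B)) = Mul(2, B, Add(Rational(5, 3), B)))
Function('D')(g) = 92 (Function('D')(g) = Mul(Rational(2, 3), 6, Add(5, Mul(3, 6))) = Mul(Rational(2, 3), 6, Add(5, 18)) = Mul(Rational(2, 3), 6, 23) = 92)
Function('N')(E) = Pow(Add(92, E), -1) (Function('N')(E) = Pow(Add(E, 92), -1) = Pow(Add(92, E), -1))
Add(Mul(-66, -36), Function('N')(y)) = Add(Mul(-66, -36), Pow(Add(92, -2), -1)) = Add(2376, Pow(90, -1)) = Add(2376, Rational(1, 90)) = Rational(213841, 90)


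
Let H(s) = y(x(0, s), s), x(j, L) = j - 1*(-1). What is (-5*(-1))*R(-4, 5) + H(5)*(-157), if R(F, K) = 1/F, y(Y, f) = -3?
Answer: 1879/4 ≈ 469.75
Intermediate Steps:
x(j, L) = 1 + j (x(j, L) = j + 1 = 1 + j)
H(s) = -3
R(F, K) = 1/F
(-5*(-1))*R(-4, 5) + H(5)*(-157) = -5*(-1)/(-4) - 3*(-157) = 5*(-¼) + 471 = -5/4 + 471 = 1879/4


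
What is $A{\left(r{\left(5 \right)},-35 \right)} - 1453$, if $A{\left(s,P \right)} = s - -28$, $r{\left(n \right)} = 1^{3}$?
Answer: $-1424$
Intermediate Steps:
$r{\left(n \right)} = 1$
$A{\left(s,P \right)} = 28 + s$ ($A{\left(s,P \right)} = s + 28 = 28 + s$)
$A{\left(r{\left(5 \right)},-35 \right)} - 1453 = \left(28 + 1\right) - 1453 = 29 - 1453 = -1424$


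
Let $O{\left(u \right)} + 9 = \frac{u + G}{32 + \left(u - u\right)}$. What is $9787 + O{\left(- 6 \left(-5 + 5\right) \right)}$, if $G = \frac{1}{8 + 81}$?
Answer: $\frac{27847745}{2848} \approx 9778.0$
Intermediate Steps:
$G = \frac{1}{89} \approx 0.011236$
$O{\left(u \right)} = - \frac{25631}{2848} + \frac{u}{32}$ ($O{\left(u \right)} = -9 + \frac{u + \frac{1}{89}}{32 + \left(u - u\right)} = -9 + \frac{\frac{1}{89} + u}{32 + 0} = -9 + \frac{\frac{1}{89} + u}{32} = -9 + \left(\frac{1}{89} + u\right) \frac{1}{32} = -9 + \left(\frac{1}{2848} + \frac{u}{32}\right) = - \frac{25631}{2848} + \frac{u}{32}$)
$9787 + O{\left(- 6 \left(-5 + 5\right) \right)} = 9787 - \left(\frac{25631}{2848} - \frac{\left(-6\right) \left(-5 + 5\right)}{32}\right) = 9787 - \left(\frac{25631}{2848} - \frac{\left(-6\right) 0}{32}\right) = 9787 + \left(- \frac{25631}{2848} + \frac{1}{32} \cdot 0\right) = 9787 + \left(- \frac{25631}{2848} + 0\right) = 9787 - \frac{25631}{2848} = \frac{27847745}{2848}$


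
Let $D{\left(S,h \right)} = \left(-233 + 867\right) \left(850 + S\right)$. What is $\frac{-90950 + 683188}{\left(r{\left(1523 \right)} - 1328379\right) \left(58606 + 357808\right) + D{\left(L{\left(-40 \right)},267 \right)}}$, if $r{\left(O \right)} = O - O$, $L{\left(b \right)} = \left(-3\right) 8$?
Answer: $- \frac{296119}{276577544611} \approx -1.0707 \cdot 10^{-6}$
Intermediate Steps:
$L{\left(b \right)} = -24$
$r{\left(O \right)} = 0$
$D{\left(S,h \right)} = 538900 + 634 S$ ($D{\left(S,h \right)} = 634 \left(850 + S\right) = 538900 + 634 S$)
$\frac{-90950 + 683188}{\left(r{\left(1523 \right)} - 1328379\right) \left(58606 + 357808\right) + D{\left(L{\left(-40 \right)},267 \right)}} = \frac{-90950 + 683188}{\left(0 - 1328379\right) \left(58606 + 357808\right) + \left(538900 + 634 \left(-24\right)\right)} = \frac{592238}{\left(-1328379\right) 416414 + \left(538900 - 15216\right)} = \frac{592238}{-553155612906 + 523684} = \frac{592238}{-553155089222} = 592238 \left(- \frac{1}{553155089222}\right) = - \frac{296119}{276577544611}$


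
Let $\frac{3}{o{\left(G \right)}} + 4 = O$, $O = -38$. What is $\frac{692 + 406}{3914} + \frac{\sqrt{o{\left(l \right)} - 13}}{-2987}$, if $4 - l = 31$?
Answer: $\frac{549}{1957} - \frac{i \sqrt{2562}}{41818} \approx 0.28053 - 0.0012104 i$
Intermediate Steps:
$l = -27$ ($l = 4 - 31 = -27$)
$o{\left(G \right)} = - \frac{1}{14}$ ($o{\left(G \right)} = \frac{3}{-4 - 38} = \frac{3}{-42} = 3 \left(- \frac{1}{42}\right) = - \frac{1}{14}$)
$\frac{692 + 406}{3914} + \frac{\sqrt{o{\left(l \right)} - 13}}{-2987} = \frac{692 + 406}{3914} + \frac{\sqrt{- \frac{1}{14} - 13}}{-2987} = 1098 \cdot \frac{1}{3914} + \sqrt{- \frac{183}{14}} \left(- \frac{1}{2987}\right) = \frac{549}{1957} + \frac{i \sqrt{2562}}{14} \left(- \frac{1}{2987}\right) = \frac{549}{1957} - \frac{i \sqrt{2562}}{41818}$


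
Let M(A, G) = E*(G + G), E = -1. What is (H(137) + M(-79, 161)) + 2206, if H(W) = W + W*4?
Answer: 2569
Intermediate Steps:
H(W) = 5*W (H(W) = W + 4*W = 5*W)
M(A, G) = -2*G (M(A, G) = -(G + G) = -2*G)
(H(137) + M(-79, 161)) + 2206 = (5*137 - 2*161) + 2206 = (685 - 322) + 2206 = 363 + 2206 = 2569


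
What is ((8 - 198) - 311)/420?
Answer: -167/140 ≈ -1.1929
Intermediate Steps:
((8 - 198) - 311)/420 = (-190 - 311)*(1/420) = -501*1/420 = -167/140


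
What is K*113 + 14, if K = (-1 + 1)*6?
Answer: 14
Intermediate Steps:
K = 0 (K = 0*6 = 0)
K*113 + 14 = 0*113 + 14 = 0 + 14 = 14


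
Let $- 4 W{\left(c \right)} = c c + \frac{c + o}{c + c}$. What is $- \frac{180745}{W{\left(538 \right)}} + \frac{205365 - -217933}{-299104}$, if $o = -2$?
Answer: $\frac{1260600345431}{1164420396464} \approx 1.0826$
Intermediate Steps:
$W{\left(c \right)} = - \frac{c^{2}}{4} - \frac{-2 + c}{8 c}$ ($W{\left(c \right)} = - \frac{c c + \frac{c - 2}{c + c}}{4} = - \frac{c^{2} + \frac{-2 + c}{2 c}}{4} = - \frac{c^{2}}{4} - \frac{-2 + c}{8 c}$)
$- \frac{180745}{W{\left(538 \right)}} + \frac{205365 - -217933}{-299104} = - \frac{180745}{\frac{1}{8} \cdot \frac{1}{538} \left(2 - 538 - 2 \cdot 538^{3}\right)} + \frac{205365 - -217933}{-299104} = - \frac{180745}{\frac{1}{8} \cdot \frac{1}{538} \left(2 - 538 - 311441744\right)} + \left(205365 + 217933\right) \left(- \frac{1}{299104}\right) = - \frac{180745}{\frac{1}{8} \cdot \frac{1}{538} \left(2 - 538 - 311441744\right)} + 423298 \left(- \frac{1}{299104}\right) = - \frac{180745}{\frac{1}{8} \cdot \frac{1}{538} \left(-311442280\right)} - \frac{211649}{149552} = - \frac{180745}{- \frac{38930285}{538}} - \frac{211649}{149552} = \left(-180745\right) \left(- \frac{538}{38930285}\right) - \frac{211649}{149552} = \frac{19448162}{7786057} - \frac{211649}{149552} = \frac{1260600345431}{1164420396464}$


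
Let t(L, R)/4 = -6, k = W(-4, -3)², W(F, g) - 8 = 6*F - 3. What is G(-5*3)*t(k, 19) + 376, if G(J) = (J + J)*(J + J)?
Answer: -21224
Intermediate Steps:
W(F, g) = 5 + 6*F (W(F, g) = 8 + (6*F - 3) = 8 + (-3 + 6*F) = 5 + 6*F)
k = 361 (k = (5 + 6*(-4))² = (5 - 24)² = (-19)² = 361)
t(L, R) = -24 (t(L, R) = 4*(-6) = -24)
G(J) = 4*J² (G(J) = (2*J)*(2*J) = 4*J²)
G(-5*3)*t(k, 19) + 376 = (4*(-5*3)²)*(-24) + 376 = (4*(-15)²)*(-24) + 376 = (4*225)*(-24) + 376 = 900*(-24) + 376 = -21600 + 376 = -21224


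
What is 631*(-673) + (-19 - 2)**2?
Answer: -424222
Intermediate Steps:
631*(-673) + (-19 - 2)**2 = -424663 + (-21)**2 = -424663 + 441 = -424222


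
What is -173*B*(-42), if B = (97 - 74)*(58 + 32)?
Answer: 15040620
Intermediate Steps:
B = 2070 (B = 23*90 = 2070)
-173*B*(-42) = -173*2070*(-42) = -358110*(-42) = 15040620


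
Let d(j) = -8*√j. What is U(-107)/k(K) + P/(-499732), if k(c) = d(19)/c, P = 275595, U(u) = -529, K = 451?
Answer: -275595/499732 + 238579*√19/152 ≈ 6841.2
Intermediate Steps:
k(c) = -8*√19/c (k(c) = (-8*√19)/c = -8*√19/c)
U(-107)/k(K) + P/(-499732) = -529*(-451*√19/152) + 275595/(-499732) = -529*(-451*√19/152) + 275595*(-1/499732) = -529*(-451*√19/152) - 275595/499732 = -(-238579)*√19/152 - 275595/499732 = 238579*√19/152 - 275595/499732 = -275595/499732 + 238579*√19/152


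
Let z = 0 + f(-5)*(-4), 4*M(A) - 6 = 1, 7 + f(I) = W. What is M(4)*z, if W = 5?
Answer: 14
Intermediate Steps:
f(I) = -2 (f(I) = -7 + 5 = -2)
M(A) = 7/4 (M(A) = 3/2 + (¼)*1 = 3/2 + ¼ = 7/4)
z = 8 (z = 0 - 2*(-4) = 0 + 8 = 8)
M(4)*z = (7/4)*8 = 14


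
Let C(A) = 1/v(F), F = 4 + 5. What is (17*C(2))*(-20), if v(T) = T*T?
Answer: -340/81 ≈ -4.1975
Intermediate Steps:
F = 9
v(T) = T²
C(A) = 1/81 (C(A) = 1/(9²) = 1/81)
(17*C(2))*(-20) = (17*(1/81))*(-20) = (17/81)*(-20) = -340/81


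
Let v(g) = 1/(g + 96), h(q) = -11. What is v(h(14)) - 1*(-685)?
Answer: 58226/85 ≈ 685.01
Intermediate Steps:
v(g) = 1/(96 + g)
v(h(14)) - 1*(-685) = 1/(96 - 11) - 1*(-685) = 1/85 + 685 = 58226/85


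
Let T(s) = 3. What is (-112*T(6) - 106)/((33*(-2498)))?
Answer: 221/41217 ≈ 0.0053619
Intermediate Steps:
(-112*T(6) - 106)/((33*(-2498))) = (-112*3 - 106)/((33*(-2498))) = (-336 - 106)/(-82434) = -442*(-1/82434) = 221/41217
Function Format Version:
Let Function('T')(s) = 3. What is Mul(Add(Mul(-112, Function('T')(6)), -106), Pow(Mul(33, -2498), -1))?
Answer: Rational(221, 41217) ≈ 0.0053619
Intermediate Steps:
Mul(Add(Mul(-112, Function('T')(6)), -106), Pow(Mul(33, -2498), -1)) = Mul(Add(Mul(-112, 3), -106), Pow(Mul(33, -2498), -1)) = Mul(Add(-336, -106), Pow(-82434, -1)) = Mul(-442, Rational(-1, 82434)) = Rational(221, 41217)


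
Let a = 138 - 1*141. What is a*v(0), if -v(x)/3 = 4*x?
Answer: 0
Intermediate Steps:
a = -3 (a = 138 - 141 = -3)
v(x) = -12*x
a*v(0) = -(-36)*0 = -3*0 = 0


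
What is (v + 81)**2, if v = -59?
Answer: 484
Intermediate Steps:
(v + 81)**2 = (-59 + 81)**2 = 22**2 = 484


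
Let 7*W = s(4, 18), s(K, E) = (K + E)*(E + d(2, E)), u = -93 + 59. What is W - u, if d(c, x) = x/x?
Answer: 656/7 ≈ 93.714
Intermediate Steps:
d(c, x) = 1
u = -34
s(K, E) = (1 + E)*(E + K) (s(K, E) = (K + E)*(E + 1) = (E + K)*(1 + E) = (1 + E)*(E + K))
W = 418/7 (W = (18 + 4 + 18² + 18*4)/7 = (18 + 4 + 324 + 72)/7 = (⅐)*418 = 418/7 ≈ 59.714)
W - u = 418/7 - 1*(-34) = 418/7 + 34 = 656/7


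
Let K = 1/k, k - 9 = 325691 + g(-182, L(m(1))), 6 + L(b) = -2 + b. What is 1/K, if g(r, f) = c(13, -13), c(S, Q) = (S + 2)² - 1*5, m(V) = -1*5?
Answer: 325920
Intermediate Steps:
m(V) = -5
L(b) = -8 + b (L(b) = -6 + (-2 + b) = -8 + b)
c(S, Q) = -5 + (2 + S)² (c(S, Q) = (2 + S)² - 5 = -5 + (2 + S)²)
g(r, f) = 220 (g(r, f) = -5 + (2 + 13)² = -5 + 15² = -5 + 225 = 220)
k = 325920 (k = 9 + (325691 + 220) = 9 + 325911 = 325920)
K = 1/325920 ≈ 3.0682e-6
1/K = 1/(1/325920) = 325920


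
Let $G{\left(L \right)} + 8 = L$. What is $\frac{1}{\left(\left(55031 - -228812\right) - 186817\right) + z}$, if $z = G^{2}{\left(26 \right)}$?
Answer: $\frac{1}{97350} \approx 1.0272 \cdot 10^{-5}$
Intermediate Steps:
$G{\left(L \right)} = -8 + L$
$z = 324$ ($z = \left(-8 + 26\right)^{2} = 18^{2} = 324$)
$\frac{1}{\left(\left(55031 - -228812\right) - 186817\right) + z} = \frac{1}{\left(\left(55031 - -228812\right) - 186817\right) + 324} = \frac{1}{\left(\left(55031 + 228812\right) - 186817\right) + 324} = \frac{1}{\left(283843 - 186817\right) + 324} = \frac{1}{97026 + 324} = \frac{1}{97350}$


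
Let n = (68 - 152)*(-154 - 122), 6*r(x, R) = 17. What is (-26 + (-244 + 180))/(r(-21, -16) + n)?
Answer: -540/139121 ≈ -0.0038815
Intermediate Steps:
r(x, R) = 17/6 (r(x, R) = (⅙)*17 = 17/6)
n = 23184 (n = -84*(-276) = 23184)
(-26 + (-244 + 180))/(r(-21, -16) + n) = (-26 + (-244 + 180))/(17/6 + 23184) = (-26 - 64)/(139121/6) = -90*6/139121 = -540/139121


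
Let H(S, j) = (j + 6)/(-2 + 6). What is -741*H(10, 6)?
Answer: -2223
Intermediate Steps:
H(S, j) = 3/2 + j/4 (H(S, j) = (6 + j)/4 = (6 + j)*(¼) = 3/2 + j/4)
-741*H(10, 6) = -741*(3/2 + (¼)*6) = -741*(3/2 + 3/2) = -741*3 = -2223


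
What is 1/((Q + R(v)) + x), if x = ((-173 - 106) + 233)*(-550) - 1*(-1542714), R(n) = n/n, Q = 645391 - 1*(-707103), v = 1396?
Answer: 1/2920509 ≈ 3.4241e-7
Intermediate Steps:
Q = 1352494 (Q = 645391 + 707103 = 1352494)
R(n) = 1
x = 1568014 (x = (-279 + 233)*(-550) + 1542714 = -46*(-550) + 1542714 = 25300 + 1542714 = 1568014)
1/((Q + R(v)) + x) = 1/((1352494 + 1) + 1568014) = 1/(1352495 + 1568014) = 1/2920509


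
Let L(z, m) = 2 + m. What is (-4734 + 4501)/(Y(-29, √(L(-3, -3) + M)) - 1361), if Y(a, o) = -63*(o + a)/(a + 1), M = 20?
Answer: 2658530/16272743 + 4194*√19/16272743 ≈ 0.16450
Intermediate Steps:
Y(a, o) = -63*(a + o)/(1 + a)
(-4734 + 4501)/(Y(-29, √(L(-3, -3) + M)) - 1361) = (-4734 + 4501)/(63*(-1*(-29) - √((2 - 3) + 20))/(1 - 29) - 1361) = -233/(63*(29 - √(-1 + 20))/(-28) - 1361) = -233/(63*(-1/28)*(29 - √19) - 1361) = -233/((-261/4 + 9*√19/4) - 1361) = -233/(-5705/4 + 9*√19/4)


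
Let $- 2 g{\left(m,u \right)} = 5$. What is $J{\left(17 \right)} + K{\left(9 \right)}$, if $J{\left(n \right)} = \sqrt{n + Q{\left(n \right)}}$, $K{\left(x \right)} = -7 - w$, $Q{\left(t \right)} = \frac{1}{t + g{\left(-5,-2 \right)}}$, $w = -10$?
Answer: $3 + \frac{3 \sqrt{1595}}{29} \approx 7.1315$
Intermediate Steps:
$g{\left(m,u \right)} = - \frac{5}{2}$ ($g{\left(m,u \right)} = \left(- \frac{1}{2}\right) 5 = - \frac{5}{2}$)
$Q{\left(t \right)} = \frac{1}{- \frac{5}{2} + t}$ ($Q{\left(t \right)} = \frac{1}{t - \frac{5}{2}} = \frac{1}{- \frac{5}{2} + t}$)
$K{\left(x \right)} = 3$ ($K{\left(x \right)} = -7 - -10 = -7 + 10 = 3$)
$J{\left(n \right)} = \sqrt{n + \frac{2}{-5 + 2 n}}$
$J{\left(17 \right)} + K{\left(9 \right)} = \sqrt{\frac{2 + 17 \left(-5 + 2 \cdot 17\right)}{-5 + 2 \cdot 17}} + 3 = \sqrt{\frac{2 + 17 \left(-5 + 34\right)}{-5 + 34}} + 3 = \sqrt{\frac{2 + 17 \cdot 29}{29}} + 3 = \sqrt{\frac{2 + 493}{29}} + 3 = \sqrt{\frac{1}{29} \cdot 495} + 3 = \sqrt{\frac{495}{29}} + 3 = \frac{3 \sqrt{1595}}{29} + 3 = 3 + \frac{3 \sqrt{1595}}{29}$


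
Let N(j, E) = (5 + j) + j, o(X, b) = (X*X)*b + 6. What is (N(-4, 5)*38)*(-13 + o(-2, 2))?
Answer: -114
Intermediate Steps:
o(X, b) = 6 + b*X² (o(X, b) = X²*b + 6 = b*X² + 6 = 6 + b*X²)
N(j, E) = 5 + 2*j
(N(-4, 5)*38)*(-13 + o(-2, 2)) = ((5 + 2*(-4))*38)*(-13 + (6 + 2*(-2)²)) = ((5 - 8)*38)*(-13 + (6 + 2*4)) = (-3*38)*(-13 + (6 + 8)) = -114*(-13 + 14) = -114*1 = -114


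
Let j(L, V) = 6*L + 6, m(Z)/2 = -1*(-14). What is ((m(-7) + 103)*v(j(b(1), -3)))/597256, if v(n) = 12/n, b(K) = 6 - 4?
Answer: 131/895884 ≈ 0.00014622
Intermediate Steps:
m(Z) = 28 (m(Z) = 2*(-1*(-14)) = 2*14 = 28)
b(K) = 2
j(L, V) = 6 + 6*L
((m(-7) + 103)*v(j(b(1), -3)))/597256 = ((28 + 103)*(12/(6 + 6*2)))/597256 = (131*(12/(6 + 12)))*(1/597256) = (131*(12/18))*(1/597256) = (131*(12*(1/18)))*(1/597256) = (131*(2/3))*(1/597256) = (262/3)*(1/597256) = 131/895884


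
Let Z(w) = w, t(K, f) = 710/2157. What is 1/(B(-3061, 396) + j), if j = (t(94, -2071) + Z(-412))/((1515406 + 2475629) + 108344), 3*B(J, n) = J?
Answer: -8842360503/9022156054535 ≈ -0.00098007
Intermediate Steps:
t(K, f) = 710/2157 (t(K, f) = 710*(1/2157) = 710/2157)
B(J, n) = J/3
j = -887974/8842360503 (j = (710/2157 - 412)/((1515406 + 2475629) + 108344) = -887974/(2157*(3991035 + 108344)) = -887974/2157/4099379 = -887974/2157*1/4099379 = -887974/8842360503 ≈ -0.00010042)
1/(B(-3061, 396) + j) = 1/((1/3)*(-3061) - 887974/8842360503) = 1/(-3061/3 - 887974/8842360503) = 1/(-9022156054535/8842360503) = -8842360503/9022156054535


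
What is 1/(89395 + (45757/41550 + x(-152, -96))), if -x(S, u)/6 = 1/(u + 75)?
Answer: 290850/26000939149 ≈ 1.1186e-5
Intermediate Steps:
x(S, u) = -6/(75 + u) (x(S, u) = -6/(u + 75) = -6/(75 + u))
1/(89395 + (45757/41550 + x(-152, -96))) = 1/(89395 + (45757/41550 - 6/(75 - 96))) = 1/(89395 + (45757*(1/41550) - 6/(-21))) = 1/(89395 + (45757/41550 - 6*(-1/21))) = 1/(89395 + (45757/41550 + 2/7)) = 1/(89395 + 403399/290850) = 1/(26000939149/290850) = 290850/26000939149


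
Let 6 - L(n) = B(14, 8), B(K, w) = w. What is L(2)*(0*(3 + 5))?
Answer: 0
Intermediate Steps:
L(n) = -2 (L(n) = 6 - 1*8 = 6 - 8 = -2)
L(2)*(0*(3 + 5)) = -0*(3 + 5) = -0*8 = -2*0 = 0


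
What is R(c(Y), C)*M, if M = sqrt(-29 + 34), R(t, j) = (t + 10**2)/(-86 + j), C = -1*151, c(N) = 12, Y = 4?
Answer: -112*sqrt(5)/237 ≈ -1.0567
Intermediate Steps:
C = -151
R(t, j) = (100 + t)/(-86 + j) (R(t, j) = (t + 100)/(-86 + j) = (100 + t)/(-86 + j))
M = sqrt(5) ≈ 2.2361
R(c(Y), C)*M = ((100 + 12)/(-86 - 151))*sqrt(5) = (112/(-237))*sqrt(5) = (-1/237*112)*sqrt(5) = -112*sqrt(5)/237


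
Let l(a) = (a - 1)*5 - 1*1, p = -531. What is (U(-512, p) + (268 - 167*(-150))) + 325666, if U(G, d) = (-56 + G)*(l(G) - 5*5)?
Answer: 1822672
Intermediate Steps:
l(a) = -6 + 5*a (l(a) = (-1 + a)*5 - 1 = (-5 + 5*a) - 1 = -6 + 5*a)
U(G, d) = (-56 + G)*(-31 + 5*G) (U(G, d) = (-56 + G)*((-6 + 5*G) - 5*5) = (-56 + G)*((-6 + 5*G) - 25) = (-56 + G)*(-31 + 5*G))
(U(-512, p) + (268 - 167*(-150))) + 325666 = ((1736 - 311*(-512) + 5*(-512)²) + (268 - 167*(-150))) + 325666 = ((1736 + 159232 + 5*262144) + (268 + 25050)) + 325666 = ((1736 + 159232 + 1310720) + 25318) + 325666 = (1471688 + 25318) + 325666 = 1497006 + 325666 = 1822672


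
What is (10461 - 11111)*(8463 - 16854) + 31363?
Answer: 5485513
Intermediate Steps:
(10461 - 11111)*(8463 - 16854) + 31363 = -650*(-8391) + 31363 = 5454150 + 31363 = 5485513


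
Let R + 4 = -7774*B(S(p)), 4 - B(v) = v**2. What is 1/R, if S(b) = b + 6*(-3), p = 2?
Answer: 1/1959044 ≈ 5.1045e-7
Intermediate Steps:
S(b) = -18 + b (S(b) = b - 18 = -18 + b)
B(v) = 4 - v**2
R = 1959044 (R = -4 - 7774*(4 - (-18 + 2)**2) = -4 - 7774*(4 - 1*(-16)**2) = -4 - 7774*(4 - 1*256) = -4 - 7774*(4 - 256) = -4 - 7774*(-252) = -4 + 1959048 = 1959044)
1/R = 1/1959044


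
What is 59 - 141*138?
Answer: -19399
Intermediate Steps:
59 - 141*138 = 59 - 19458 = -19399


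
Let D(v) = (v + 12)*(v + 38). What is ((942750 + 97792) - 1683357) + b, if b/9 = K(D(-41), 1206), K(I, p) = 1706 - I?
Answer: -628244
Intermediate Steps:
D(v) = (12 + v)*(38 + v)
b = 14571 (b = 9*(1706 - (456 + (-41)**2 + 50*(-41))) = 9*(1706 - (456 + 1681 - 2050)) = 9*(1706 - 1*87) = 9*(1706 - 87) = 9*1619 = 14571)
((942750 + 97792) - 1683357) + b = ((942750 + 97792) - 1683357) + 14571 = (1040542 - 1683357) + 14571 = -642815 + 14571 = -628244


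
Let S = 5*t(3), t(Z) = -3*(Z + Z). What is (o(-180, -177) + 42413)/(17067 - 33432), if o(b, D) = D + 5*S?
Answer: -41786/16365 ≈ -2.5534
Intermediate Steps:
t(Z) = -6*Z
S = -90 (S = 5*(-6*3) = 5*(-18) = -90)
o(b, D) = -450 + D (o(b, D) = D + 5*(-90) = D - 450 = -450 + D)
(o(-180, -177) + 42413)/(17067 - 33432) = ((-450 - 177) + 42413)/(17067 - 33432) = (-627 + 42413)/(-16365) = 41786*(-1/16365) = -41786/16365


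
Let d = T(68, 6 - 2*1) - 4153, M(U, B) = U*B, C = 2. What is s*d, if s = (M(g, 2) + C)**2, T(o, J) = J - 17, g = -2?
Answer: -16664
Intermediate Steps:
T(o, J) = -17 + J
M(U, B) = B*U
d = -4166 (d = (-17 + (6 - 2*1)) - 4153 = (-17 + (6 - 2)) - 4153 = (-17 + 4) - 4153 = -13 - 4153 = -4166)
s = 4 (s = (2*(-2) + 2)**2 = (-4 + 2)**2 = (-2)**2 = 4)
s*d = 4*(-4166) = -16664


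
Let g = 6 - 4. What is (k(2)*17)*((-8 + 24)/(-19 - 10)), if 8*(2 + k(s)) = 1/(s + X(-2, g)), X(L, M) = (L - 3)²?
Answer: 14654/783 ≈ 18.715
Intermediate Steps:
g = 2
X(L, M) = (-3 + L)²
k(s) = -2 + 1/(8*(25 + s)) (k(s) = -2 + 1/(8*(s + (-3 - 2)²)) = -2 + 1/(8*(s + (-5)²)) = -2 + 1/(8*(s + 25)) = -2 + 1/(8*(25 + s)))
(k(2)*17)*((-8 + 24)/(-19 - 10)) = (((-399 - 16*2)/(8*(25 + 2)))*17)*((-8 + 24)/(-19 - 10)) = (((⅛)*(-399 - 32)/27)*17)*(16/(-29)) = (((⅛)*(1/27)*(-431))*17)*(16*(-1/29)) = -431/216*17*(-16/29) = -7327/216*(-16/29) = 14654/783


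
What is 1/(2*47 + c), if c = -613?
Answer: -1/519 ≈ -0.0019268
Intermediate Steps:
1/(2*47 + c) = 1/(2*47 - 613) = 1/(94 - 613) = 1/(-519) = -1/519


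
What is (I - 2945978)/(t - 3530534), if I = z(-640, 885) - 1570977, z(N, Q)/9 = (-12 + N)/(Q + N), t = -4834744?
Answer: 1106659843/2049493110 ≈ 0.53997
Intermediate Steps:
z(N, Q) = 9*(-12 + N)/(N + Q) (z(N, Q) = 9*((-12 + N)/(Q + N)) = 9*((-12 + N)/(N + Q)) = 9*(-12 + N)/(N + Q))
I = -384895233/245 (I = 9*(-12 - 640)/(-640 + 885) - 1570977 = 9*(-652)/245 - 1570977 = 9*(1/245)*(-652) - 1570977 = -5868/245 - 1570977 = -384895233/245 ≈ -1.5710e+6)
(I - 2945978)/(t - 3530534) = (-384895233/245 - 2945978)/(-4834744 - 3530534) = -1106659843/245/(-8365278) = -1106659843/245*(-1/8365278) = 1106659843/2049493110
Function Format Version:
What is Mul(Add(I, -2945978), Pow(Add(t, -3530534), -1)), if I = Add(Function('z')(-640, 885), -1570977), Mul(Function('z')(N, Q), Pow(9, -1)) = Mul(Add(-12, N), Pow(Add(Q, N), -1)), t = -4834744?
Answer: Rational(1106659843, 2049493110) ≈ 0.53997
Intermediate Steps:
Function('z')(N, Q) = Mul(9, Pow(Add(N, Q), -1), Add(-12, N)) (Function('z')(N, Q) = Mul(9, Mul(Add(-12, N), Pow(Add(Q, N), -1))) = Mul(9, Mul(Add(-12, N), Pow(Add(N, Q), -1))) = Mul(9, Mul(Pow(Add(N, Q), -1), Add(-12, N))) = Mul(9, Pow(Add(N, Q), -1), Add(-12, N)))
I = Rational(-384895233, 245) (I = Add(Mul(9, Pow(Add(-640, 885), -1), Add(-12, -640)), -1570977) = Add(Mul(9, Pow(245, -1), -652), -1570977) = Add(Mul(9, Rational(1, 245), -652), -1570977) = Add(Rational(-5868, 245), -1570977) = Rational(-384895233, 245) ≈ -1.5710e+6)
Mul(Add(I, -2945978), Pow(Add(t, -3530534), -1)) = Mul(Add(Rational(-384895233, 245), -2945978), Pow(Add(-4834744, -3530534), -1)) = Mul(Rational(-1106659843, 245), Pow(-8365278, -1)) = Mul(Rational(-1106659843, 245), Rational(-1, 8365278)) = Rational(1106659843, 2049493110)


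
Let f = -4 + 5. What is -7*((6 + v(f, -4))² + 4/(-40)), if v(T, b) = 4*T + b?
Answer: -2513/10 ≈ -251.30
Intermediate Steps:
f = 1
v(T, b) = b + 4*T
-7*((6 + v(f, -4))² + 4/(-40)) = -7*((6 + (-4 + 4*1))² + 4/(-40)) = -7*((6 + (-4 + 4))² + 4*(-1/40)) = -7*((6 + 0)² - ⅒) = -7*(6² - ⅒) = -7*(36 - ⅒) = -7*359/10 = -2513/10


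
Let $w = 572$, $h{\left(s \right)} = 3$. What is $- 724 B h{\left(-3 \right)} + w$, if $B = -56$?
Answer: $122204$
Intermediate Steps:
$- 724 B h{\left(-3 \right)} + w = - 724 \left(\left(-56\right) 3\right) + 572 = \left(-724\right) \left(-168\right) + 572 = 121632 + 572 = 122204$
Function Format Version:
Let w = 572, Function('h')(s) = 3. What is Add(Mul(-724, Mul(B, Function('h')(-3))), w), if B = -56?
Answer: 122204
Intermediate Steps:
Add(Mul(-724, Mul(B, Function('h')(-3))), w) = Add(Mul(-724, Mul(-56, 3)), 572) = Add(Mul(-724, -168), 572) = Add(121632, 572) = 122204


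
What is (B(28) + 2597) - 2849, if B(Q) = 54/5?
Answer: -1206/5 ≈ -241.20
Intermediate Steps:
B(Q) = 54/5 (B(Q) = 54*(⅕) = 54/5)
(B(28) + 2597) - 2849 = (54/5 + 2597) - 2849 = 13039/5 - 2849 = -1206/5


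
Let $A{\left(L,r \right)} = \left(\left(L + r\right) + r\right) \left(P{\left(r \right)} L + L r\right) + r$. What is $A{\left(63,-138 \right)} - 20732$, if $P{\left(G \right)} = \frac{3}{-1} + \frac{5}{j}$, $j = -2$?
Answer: $\frac{3809513}{2} \approx 1.9048 \cdot 10^{6}$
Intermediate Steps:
$P{\left(G \right)} = - \frac{11}{2}$ ($P{\left(G \right)} = \frac{3}{-1} + \frac{5}{-2} = 3 \left(-1\right) + 5 \left(- \frac{1}{2}\right) = -3 - \frac{5}{2} = - \frac{11}{2}$)
$A{\left(L,r \right)} = r + \left(L + 2 r\right) \left(- \frac{11 L}{2} + L r\right)$ ($A{\left(L,r \right)} = \left(\left(L + r\right) + r\right) \left(- \frac{11 L}{2} + L r\right) + r = \left(L + 2 r\right) \left(- \frac{11 L}{2} + L r\right) + r = r + \left(L + 2 r\right) \left(- \frac{11 L}{2} + L r\right)$)
$A{\left(63,-138 \right)} - 20732 = \left(-138 - \frac{11 \cdot 63^{2}}{2} - 138 \cdot 63^{2} - 693 \left(-138\right) + 2 \cdot 63 \left(-138\right)^{2}\right) - 20732 = \left(-138 - \frac{43659}{2} - 547722 + 95634 + 2 \cdot 63 \cdot 19044\right) - 20732 = \left(-138 - \frac{43659}{2} - 547722 + 95634 + 2399544\right) - 20732 = \frac{3850977}{2} - 20732 = \frac{3809513}{2}$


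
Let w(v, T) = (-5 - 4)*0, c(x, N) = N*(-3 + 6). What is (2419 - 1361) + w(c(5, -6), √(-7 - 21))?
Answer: 1058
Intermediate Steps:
c(x, N) = 3*N (c(x, N) = N*3 = 3*N)
w(v, T) = 0 (w(v, T) = -9*0 = 0)
(2419 - 1361) + w(c(5, -6), √(-7 - 21)) = (2419 - 1361) + 0 = 1058 + 0 = 1058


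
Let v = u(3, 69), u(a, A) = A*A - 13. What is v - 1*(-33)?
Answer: 4781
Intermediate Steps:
u(a, A) = -13 + A² (u(a, A) = A² - 13 = -13 + A²)
v = 4748 (v = -13 + 69² = -13 + 4761 = 4748)
v - 1*(-33) = 4748 - 1*(-33) = 4748 + 33 = 4781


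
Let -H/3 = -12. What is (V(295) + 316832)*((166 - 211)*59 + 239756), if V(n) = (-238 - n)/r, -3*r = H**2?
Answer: 32452477876657/432 ≈ 7.5121e+10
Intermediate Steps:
H = 36 (H = -3*(-12) = 36)
r = -432 (r = -1/3*36**2 = -1/3*1296 = -432)
V(n) = 119/216 + n/432 (V(n) = (-238 - n)/(-432) = (-238 - n)*(-1/432) = 119/216 + n/432)
(V(295) + 316832)*((166 - 211)*59 + 239756) = ((119/216 + (1/432)*295) + 316832)*((166 - 211)*59 + 239756) = ((119/216 + 295/432) + 316832)*(-45*59 + 239756) = (533/432 + 316832)*(-2655 + 239756) = (136871957/432)*237101 = 32452477876657/432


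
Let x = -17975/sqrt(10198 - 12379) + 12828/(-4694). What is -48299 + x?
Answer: -113364167/2347 + 17975*I*sqrt(2181)/2181 ≈ -48302.0 + 384.89*I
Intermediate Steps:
x = -6414/2347 + 17975*I*sqrt(2181)/2181 (x = -17975*(-I*sqrt(2181)/2181) + 12828*(-1/4694) = -17975*(-I*sqrt(2181)/2181) - 6414/2347 = -(-17975)*I*sqrt(2181)/2181 - 6414/2347 = 17975*I*sqrt(2181)/2181 - 6414/2347 = -6414/2347 + 17975*I*sqrt(2181)/2181 ≈ -2.7328 + 384.89*I)
-48299 + x = -48299 + (-6414/2347 + 17975*I*sqrt(2181)/2181) = -113364167/2347 + 17975*I*sqrt(2181)/2181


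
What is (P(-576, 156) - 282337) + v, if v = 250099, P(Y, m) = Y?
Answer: -32814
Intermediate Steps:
(P(-576, 156) - 282337) + v = (-576 - 282337) + 250099 = -282913 + 250099 = -32814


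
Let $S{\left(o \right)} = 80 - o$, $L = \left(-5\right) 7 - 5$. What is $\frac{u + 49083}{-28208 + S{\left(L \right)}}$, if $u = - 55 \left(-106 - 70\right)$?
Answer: $- \frac{58763}{28088} \approx -2.0921$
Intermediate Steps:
$L = -40$ ($L = -35 - 5 = -40$)
$u = 9680$ ($u = \left(-55\right) \left(-176\right) = 9680$)
$\frac{u + 49083}{-28208 + S{\left(L \right)}} = \frac{9680 + 49083}{-28208 + \left(80 - -40\right)} = \frac{58763}{-28208 + \left(80 + 40\right)} = \frac{58763}{-28208 + 120} = \frac{58763}{-28088} = 58763 \left(- \frac{1}{28088}\right) = - \frac{58763}{28088}$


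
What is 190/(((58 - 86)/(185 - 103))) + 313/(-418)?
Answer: -1630301/2926 ≈ -557.18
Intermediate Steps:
190/(((58 - 86)/(185 - 103))) + 313/(-418) = 190/((-28/82)) + 313*(-1/418) = 190/((-28*1/82)) - 313/418 = 190/(-14/41) - 313/418 = 190*(-41/14) - 313/418 = -3895/7 - 313/418 = -1630301/2926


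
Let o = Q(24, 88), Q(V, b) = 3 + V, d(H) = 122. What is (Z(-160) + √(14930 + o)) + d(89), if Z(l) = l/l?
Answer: 123 + √14957 ≈ 245.30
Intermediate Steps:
Z(l) = 1
o = 27 (o = 3 + 24 = 27)
(Z(-160) + √(14930 + o)) + d(89) = (1 + √(14930 + 27)) + 122 = (1 + √14957) + 122 = 123 + √14957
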